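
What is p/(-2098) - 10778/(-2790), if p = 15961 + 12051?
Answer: -13885309/1463355 ≈ -9.4887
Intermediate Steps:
p = 28012
p/(-2098) - 10778/(-2790) = 28012/(-2098) - 10778/(-2790) = 28012*(-1/2098) - 10778*(-1/2790) = -14006/1049 + 5389/1395 = -13885309/1463355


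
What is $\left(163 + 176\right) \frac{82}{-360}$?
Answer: $- \frac{4633}{60} \approx -77.217$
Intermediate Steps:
$\left(163 + 176\right) \frac{82}{-360} = 339 \cdot 82 \left(- \frac{1}{360}\right) = 339 \left(- \frac{41}{180}\right) = - \frac{4633}{60}$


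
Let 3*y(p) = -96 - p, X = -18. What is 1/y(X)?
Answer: -1/26 ≈ -0.038462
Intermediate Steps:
y(p) = -32 - p/3 (y(p) = (-96 - p)/3 = -32 - p/3)
1/y(X) = 1/(-32 - 1/3*(-18)) = 1/(-32 + 6) = 1/(-26) = -1/26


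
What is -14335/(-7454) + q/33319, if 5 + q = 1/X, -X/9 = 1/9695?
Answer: 4226048825/2235238434 ≈ 1.8906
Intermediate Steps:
X = -9/9695 ≈ -0.00092831
q = -9740/9 (q = -5 + 1/(-9/9695) = -5 - 9695/9 = -9740/9 ≈ -1082.2)
-14335/(-7454) + q/33319 = -14335/(-7454) - 9740/9/33319 = -14335*(-1/7454) - 9740/9*1/33319 = 14335/7454 - 9740/299871 = 4226048825/2235238434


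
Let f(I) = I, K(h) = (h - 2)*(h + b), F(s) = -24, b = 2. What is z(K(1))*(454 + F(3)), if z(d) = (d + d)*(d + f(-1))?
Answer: 10320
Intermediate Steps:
K(h) = (-2 + h)*(2 + h) (K(h) = (h - 2)*(h + 2) = (-2 + h)*(2 + h))
z(d) = 2*d*(-1 + d) (z(d) = (d + d)*(d - 1) = (2*d)*(-1 + d) = 2*d*(-1 + d))
z(K(1))*(454 + F(3)) = (2*(-4 + 1²)*(-1 + (-4 + 1²)))*(454 - 24) = (2*(-4 + 1)*(-1 + (-4 + 1)))*430 = (2*(-3)*(-1 - 3))*430 = (2*(-3)*(-4))*430 = 24*430 = 10320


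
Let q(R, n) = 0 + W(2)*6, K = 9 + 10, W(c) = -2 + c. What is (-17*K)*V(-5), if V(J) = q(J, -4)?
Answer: 0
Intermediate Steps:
K = 19
q(R, n) = 0 (q(R, n) = 0 + (-2 + 2)*6 = 0 + 0*6 = 0 + 0 = 0)
V(J) = 0
(-17*K)*V(-5) = -17*19*0 = -323*0 = 0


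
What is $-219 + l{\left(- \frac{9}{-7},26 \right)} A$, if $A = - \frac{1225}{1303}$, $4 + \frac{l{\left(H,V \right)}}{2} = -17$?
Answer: $- \frac{233907}{1303} \approx -179.51$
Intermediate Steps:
$l{\left(H,V \right)} = -42$ ($l{\left(H,V \right)} = -8 + 2 \left(-17\right) = -8 - 34 = -42$)
$A = - \frac{1225}{1303}$ ($A = \left(-1225\right) \frac{1}{1303} = - \frac{1225}{1303} \approx -0.94014$)
$-219 + l{\left(- \frac{9}{-7},26 \right)} A = -219 - - \frac{51450}{1303} = -219 + \frac{51450}{1303} = - \frac{233907}{1303}$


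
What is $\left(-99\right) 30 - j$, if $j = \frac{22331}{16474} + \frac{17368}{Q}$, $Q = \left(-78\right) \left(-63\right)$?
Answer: $- \frac{9262575611}{3113586} \approx -2974.9$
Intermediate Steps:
$Q = 4914$
$j = \frac{15225191}{3113586}$ ($j = \frac{22331}{16474} + \frac{17368}{4914} = 22331 \cdot \frac{1}{16474} + 17368 \cdot \frac{1}{4914} = \frac{22331}{16474} + \frac{668}{189} = \frac{15225191}{3113586} \approx 4.8899$)
$\left(-99\right) 30 - j = \left(-99\right) 30 - \frac{15225191}{3113586} = -2970 - \frac{15225191}{3113586} = - \frac{9262575611}{3113586}$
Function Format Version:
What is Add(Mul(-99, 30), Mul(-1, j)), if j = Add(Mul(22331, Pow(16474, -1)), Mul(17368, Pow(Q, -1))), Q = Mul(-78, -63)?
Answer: Rational(-9262575611, 3113586) ≈ -2974.9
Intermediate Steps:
Q = 4914
j = Rational(15225191, 3113586) (j = Add(Mul(22331, Pow(16474, -1)), Mul(17368, Pow(4914, -1))) = Add(Mul(22331, Rational(1, 16474)), Mul(17368, Rational(1, 4914))) = Add(Rational(22331, 16474), Rational(668, 189)) = Rational(15225191, 3113586) ≈ 4.8899)
Add(Mul(-99, 30), Mul(-1, j)) = Add(Mul(-99, 30), Mul(-1, Rational(15225191, 3113586))) = Add(-2970, Rational(-15225191, 3113586)) = Rational(-9262575611, 3113586)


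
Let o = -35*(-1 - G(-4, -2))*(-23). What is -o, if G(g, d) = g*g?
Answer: 13685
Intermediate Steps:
G(g, d) = g²
o = -13685 (o = -35*(-1 - 1*(-4)²)*(-23) = -35*(-1 - 1*16)*(-23) = -35*(-1 - 16)*(-23) = -35*(-17)*(-23) = 595*(-23) = -13685)
-o = -1*(-13685) = 13685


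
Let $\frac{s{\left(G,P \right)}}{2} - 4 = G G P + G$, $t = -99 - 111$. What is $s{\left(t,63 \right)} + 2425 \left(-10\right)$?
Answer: $5531938$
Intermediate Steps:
$t = -210$ ($t = -99 - 111 = -210$)
$s{\left(G,P \right)} = 8 + 2 G + 2 P G^{2}$ ($s{\left(G,P \right)} = 8 + 2 \left(G G P + G\right) = 8 + 2 \left(G^{2} P + G\right) = 8 + 2 \left(P G^{2} + G\right) = 8 + 2 \left(G + P G^{2}\right) = 8 + \left(2 G + 2 P G^{2}\right) = 8 + 2 G + 2 P G^{2}$)
$s{\left(t,63 \right)} + 2425 \left(-10\right) = \left(8 + 2 \left(-210\right) + 2 \cdot 63 \left(-210\right)^{2}\right) + 2425 \left(-10\right) = \left(8 - 420 + 2 \cdot 63 \cdot 44100\right) - 24250 = \left(8 - 420 + 5556600\right) - 24250 = 5556188 - 24250 = 5531938$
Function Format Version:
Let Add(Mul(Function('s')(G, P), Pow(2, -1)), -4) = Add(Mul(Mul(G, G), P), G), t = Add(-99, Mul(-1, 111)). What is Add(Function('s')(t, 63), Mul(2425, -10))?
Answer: 5531938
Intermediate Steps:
t = -210 (t = Add(-99, -111) = -210)
Function('s')(G, P) = Add(8, Mul(2, G), Mul(2, P, Pow(G, 2))) (Function('s')(G, P) = Add(8, Mul(2, Add(Mul(Mul(G, G), P), G))) = Add(8, Mul(2, Add(Mul(Pow(G, 2), P), G))) = Add(8, Mul(2, Add(Mul(P, Pow(G, 2)), G))) = Add(8, Mul(2, Add(G, Mul(P, Pow(G, 2))))) = Add(8, Add(Mul(2, G), Mul(2, P, Pow(G, 2)))) = Add(8, Mul(2, G), Mul(2, P, Pow(G, 2))))
Add(Function('s')(t, 63), Mul(2425, -10)) = Add(Add(8, Mul(2, -210), Mul(2, 63, Pow(-210, 2))), Mul(2425, -10)) = Add(Add(8, -420, Mul(2, 63, 44100)), -24250) = Add(Add(8, -420, 5556600), -24250) = Add(5556188, -24250) = 5531938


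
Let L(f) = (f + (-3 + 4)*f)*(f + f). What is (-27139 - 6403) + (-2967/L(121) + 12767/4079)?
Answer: -8011863109157/238882556 ≈ -33539.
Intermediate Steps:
L(f) = 4*f**2 (L(f) = (f + 1*f)*(2*f) = (f + f)*(2*f) = (2*f)*(2*f) = 4*f**2)
(-27139 - 6403) + (-2967/L(121) + 12767/4079) = (-27139 - 6403) + (-2967/(4*121**2) + 12767/4079) = -33542 + (-2967/(4*14641) + 12767*(1/4079)) = -33542 + (-2967/58564 + 12767/4079) = -33542 + 735584195/238882556 = -8011863109157/238882556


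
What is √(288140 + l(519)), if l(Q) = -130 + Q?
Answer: √288529 ≈ 537.15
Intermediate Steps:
√(288140 + l(519)) = √(288140 + (-130 + 519)) = √(288140 + 389) = √288529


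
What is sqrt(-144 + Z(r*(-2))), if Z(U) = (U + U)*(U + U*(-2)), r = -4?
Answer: 4*I*sqrt(17) ≈ 16.492*I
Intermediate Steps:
Z(U) = -2*U**2 (Z(U) = (2*U)*(U - 2*U) = (2*U)*(-U) = -2*U**2)
sqrt(-144 + Z(r*(-2))) = sqrt(-144 - 2*(-4*(-2))**2) = sqrt(-144 - 2*8**2) = sqrt(-144 - 2*64) = sqrt(-144 - 128) = sqrt(-272) = 4*I*sqrt(17)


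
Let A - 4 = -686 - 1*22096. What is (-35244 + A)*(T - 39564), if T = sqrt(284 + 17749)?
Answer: 2295582408 - 58022*sqrt(18033) ≈ 2.2878e+9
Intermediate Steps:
A = -22778 (A = 4 + (-686 - 1*22096) = 4 + (-686 - 22096) = 4 - 22782 = -22778)
T = sqrt(18033) ≈ 134.29
(-35244 + A)*(T - 39564) = (-35244 - 22778)*(sqrt(18033) - 39564) = -58022*(-39564 + sqrt(18033)) = 2295582408 - 58022*sqrt(18033)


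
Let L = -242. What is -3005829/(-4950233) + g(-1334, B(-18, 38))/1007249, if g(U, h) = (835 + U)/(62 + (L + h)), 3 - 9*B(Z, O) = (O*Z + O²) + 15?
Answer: 7242085096071435/11926792435728664 ≈ 0.60721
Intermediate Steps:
B(Z, O) = -4/3 - O²/9 - O*Z/9 (B(Z, O) = ⅓ - ((O*Z + O²) + 15)/9 = ⅓ - ((O² + O*Z) + 15)/9 = ⅓ - (15 + O² + O*Z)/9 = ⅓ + (-5/3 - O²/9 - O*Z/9) = -4/3 - O²/9 - O*Z/9)
g(U, h) = (835 + U)/(-180 + h) (g(U, h) = (835 + U)/(62 + (-242 + h)) = (835 + U)/(-180 + h))
-3005829/(-4950233) + g(-1334, B(-18, 38))/1007249 = -3005829/(-4950233) + ((835 - 1334)/(-180 + (-4/3 - ⅑*38² - ⅑*38*(-18))))/1007249 = -3005829*(-1/4950233) + (-499/(-180 + (-4/3 - ⅑*1444 + 76)))*(1/1007249) = 3005829/4950233 + (-499/(-180 + (-4/3 - 1444/9 + 76)))*(1/1007249) = 3005829/4950233 + (-499/(-180 - 772/9))*(1/1007249) = 3005829/4950233 + (-499/(-2392/9))*(1/1007249) = 3005829/4950233 - 9/2392*(-499)*(1/1007249) = 3005829/4950233 + (4491/2392)*(1/1007249) = 3005829/4950233 + 4491/2409339608 = 7242085096071435/11926792435728664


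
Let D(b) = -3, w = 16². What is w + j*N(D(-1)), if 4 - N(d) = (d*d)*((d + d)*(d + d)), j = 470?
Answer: -150144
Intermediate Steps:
w = 256
N(d) = 4 - 4*d⁴ (N(d) = 4 - d*d*(d + d)*(d + d) = 4 - d²*(2*d)*(2*d) = 4 - d²*4*d² = 4 - 4*d⁴)
w + j*N(D(-1)) = 256 + 470*(4 - 4*(-3)⁴) = 256 + 470*(4 - 4*81) = 256 + 470*(4 - 324) = 256 + 470*(-320) = 256 - 150400 = -150144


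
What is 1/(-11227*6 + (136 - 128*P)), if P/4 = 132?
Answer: -1/134810 ≈ -7.4178e-6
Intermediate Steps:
P = 528 (P = 4*132 = 528)
1/(-11227*6 + (136 - 128*P)) = 1/(-11227*6 + (136 - 128*528)) = 1/(-67362 + (136 - 67584)) = 1/(-67362 - 67448) = 1/(-134810) = -1/134810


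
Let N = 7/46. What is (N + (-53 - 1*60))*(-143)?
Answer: 742313/46 ≈ 16137.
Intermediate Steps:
N = 7/46 (N = 7*(1/46) = 7/46 ≈ 0.15217)
(N + (-53 - 1*60))*(-143) = (7/46 + (-53 - 1*60))*(-143) = (7/46 + (-53 - 60))*(-143) = (7/46 - 113)*(-143) = -5191/46*(-143) = 742313/46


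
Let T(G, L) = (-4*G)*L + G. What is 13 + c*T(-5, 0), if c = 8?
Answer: -27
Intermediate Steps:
T(G, L) = G - 4*G*L (T(G, L) = -4*G*L + G = G - 4*G*L)
13 + c*T(-5, 0) = 13 + 8*(-5*(1 - 4*0)) = 13 + 8*(-5*(1 + 0)) = 13 + 8*(-5*1) = 13 + 8*(-5) = 13 - 40 = -27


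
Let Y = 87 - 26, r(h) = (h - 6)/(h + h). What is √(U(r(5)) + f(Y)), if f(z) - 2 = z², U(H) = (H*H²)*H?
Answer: √37230001/100 ≈ 61.016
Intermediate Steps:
r(h) = (-6 + h)/(2*h) (r(h) = (-6 + h)/((2*h)) = (-6 + h)*(1/(2*h)) = (-6 + h)/(2*h))
U(H) = H⁴ (U(H) = H³*H = H⁴)
Y = 61
f(z) = 2 + z²
√(U(r(5)) + f(Y)) = √(((½)*(-6 + 5)/5)⁴ + (2 + 61²)) = √(((½)*(⅕)*(-1))⁴ + (2 + 3721)) = √((-⅒)⁴ + 3723) = √(1/10000 + 3723) = √(37230001/10000) = √37230001/100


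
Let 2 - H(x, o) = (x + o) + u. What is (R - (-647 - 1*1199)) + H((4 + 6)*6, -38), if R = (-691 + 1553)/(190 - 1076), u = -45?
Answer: 828422/443 ≈ 1870.0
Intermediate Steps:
H(x, o) = 47 - o - x (H(x, o) = 2 - ((x + o) - 45) = 2 - ((o + x) - 45) = 2 - (-45 + o + x) = 2 + (45 - o - x) = 47 - o - x)
R = -431/443 (R = 862/(-886) = 862*(-1/886) = -431/443 ≈ -0.97291)
(R - (-647 - 1*1199)) + H((4 + 6)*6, -38) = (-431/443 - (-647 - 1*1199)) + (47 - 1*(-38) - (4 + 6)*6) = (-431/443 - (-647 - 1199)) + (47 + 38 - 10*6) = (-431/443 - 1*(-1846)) + (47 + 38 - 1*60) = (-431/443 + 1846) + (47 + 38 - 60) = 817347/443 + 25 = 828422/443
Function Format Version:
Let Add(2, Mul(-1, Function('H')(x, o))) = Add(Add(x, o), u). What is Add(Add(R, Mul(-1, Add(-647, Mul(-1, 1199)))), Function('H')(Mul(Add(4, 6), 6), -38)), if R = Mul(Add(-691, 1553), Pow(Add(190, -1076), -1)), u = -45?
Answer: Rational(828422, 443) ≈ 1870.0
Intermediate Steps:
Function('H')(x, o) = Add(47, Mul(-1, o), Mul(-1, x)) (Function('H')(x, o) = Add(2, Mul(-1, Add(Add(x, o), -45))) = Add(2, Mul(-1, Add(Add(o, x), -45))) = Add(2, Mul(-1, Add(-45, o, x))) = Add(2, Add(45, Mul(-1, o), Mul(-1, x))) = Add(47, Mul(-1, o), Mul(-1, x)))
R = Rational(-431, 443) (R = Mul(862, Pow(-886, -1)) = Mul(862, Rational(-1, 886)) = Rational(-431, 443) ≈ -0.97291)
Add(Add(R, Mul(-1, Add(-647, Mul(-1, 1199)))), Function('H')(Mul(Add(4, 6), 6), -38)) = Add(Add(Rational(-431, 443), Mul(-1, Add(-647, Mul(-1, 1199)))), Add(47, Mul(-1, -38), Mul(-1, Mul(Add(4, 6), 6)))) = Add(Add(Rational(-431, 443), Mul(-1, Add(-647, -1199))), Add(47, 38, Mul(-1, Mul(10, 6)))) = Add(Add(Rational(-431, 443), Mul(-1, -1846)), Add(47, 38, Mul(-1, 60))) = Add(Add(Rational(-431, 443), 1846), Add(47, 38, -60)) = Add(Rational(817347, 443), 25) = Rational(828422, 443)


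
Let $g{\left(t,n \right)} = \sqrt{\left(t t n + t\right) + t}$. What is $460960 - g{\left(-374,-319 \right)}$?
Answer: $460960 - 2 i \sqrt{11155298} \approx 4.6096 \cdot 10^{5} - 6679.9 i$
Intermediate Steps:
$g{\left(t,n \right)} = \sqrt{2 t + n t^{2}}$ ($g{\left(t,n \right)} = \sqrt{\left(t^{2} n + t\right) + t} = \sqrt{\left(n t^{2} + t\right) + t} = \sqrt{\left(t + n t^{2}\right) + t} = \sqrt{2 t + n t^{2}}$)
$460960 - g{\left(-374,-319 \right)} = 460960 - \sqrt{- 374 \left(2 - -119306\right)} = 460960 - \sqrt{- 374 \left(2 + 119306\right)} = 460960 - \sqrt{\left(-374\right) 119308} = 460960 - \sqrt{-44621192} = 460960 - 2 i \sqrt{11155298}$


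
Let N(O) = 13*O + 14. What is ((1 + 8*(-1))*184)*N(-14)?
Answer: 216384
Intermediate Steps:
N(O) = 14 + 13*O
((1 + 8*(-1))*184)*N(-14) = ((1 + 8*(-1))*184)*(14 + 13*(-14)) = ((1 - 8)*184)*(14 - 182) = -7*184*(-168) = -1288*(-168) = 216384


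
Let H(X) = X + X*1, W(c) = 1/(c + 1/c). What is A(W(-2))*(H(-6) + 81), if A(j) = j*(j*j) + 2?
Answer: 16698/125 ≈ 133.58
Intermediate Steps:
W(c) = 1/(c + 1/c)
A(j) = 2 + j³ (A(j) = j*j² + 2 = j³ + 2 = 2 + j³)
H(X) = 2*X (H(X) = X + X = 2*X)
A(W(-2))*(H(-6) + 81) = (2 + (-2/(1 + (-2)²))³)*(2*(-6) + 81) = (2 + (-2/(1 + 4))³)*(-12 + 81) = (2 + (-2/5)³)*69 = (2 + (-2*⅕)³)*69 = (2 + (-⅖)³)*69 = (2 - 8/125)*69 = (242/125)*69 = 16698/125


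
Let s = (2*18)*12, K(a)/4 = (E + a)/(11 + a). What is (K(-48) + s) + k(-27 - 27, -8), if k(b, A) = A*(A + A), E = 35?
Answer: 20772/37 ≈ 561.41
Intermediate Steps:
k(b, A) = 2*A**2 (k(b, A) = A*(2*A) = 2*A**2)
K(a) = 4*(35 + a)/(11 + a) (K(a) = 4*((35 + a)/(11 + a)) = 4*(35 + a)/(11 + a))
s = 432 (s = 36*12 = 432)
(K(-48) + s) + k(-27 - 27, -8) = (4*(35 - 48)/(11 - 48) + 432) + 2*(-8)**2 = (4*(-13)/(-37) + 432) + 2*64 = (4*(-1/37)*(-13) + 432) + 128 = (52/37 + 432) + 128 = 16036/37 + 128 = 20772/37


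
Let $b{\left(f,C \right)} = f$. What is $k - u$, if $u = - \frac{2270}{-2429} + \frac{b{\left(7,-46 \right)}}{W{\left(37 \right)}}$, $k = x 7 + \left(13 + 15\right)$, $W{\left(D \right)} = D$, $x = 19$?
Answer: $\frac{14368560}{89873} \approx 159.88$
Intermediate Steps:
$k = 161$ ($k = 19 \cdot 7 + \left(13 + 15\right) = 133 + 28 = 161$)
$u = \frac{100993}{89873}$ ($u = - \frac{2270}{-2429} + \frac{7}{37} = \left(-2270\right) \left(- \frac{1}{2429}\right) + 7 \cdot \frac{1}{37} = \frac{2270}{2429} + \frac{7}{37} = \frac{100993}{89873} \approx 1.1237$)
$k - u = 161 - \frac{100993}{89873} = \frac{14368560}{89873}$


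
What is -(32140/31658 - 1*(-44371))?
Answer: -702364629/15829 ≈ -44372.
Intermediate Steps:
-(32140/31658 - 1*(-44371)) = -(32140*(1/31658) + 44371) = -(16070/15829 + 44371) = -1*702364629/15829 = -702364629/15829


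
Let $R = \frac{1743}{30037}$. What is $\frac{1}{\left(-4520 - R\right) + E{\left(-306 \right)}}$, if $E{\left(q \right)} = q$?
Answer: $- \frac{4291}{20708615} \approx -0.00020721$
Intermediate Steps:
$R = \frac{249}{4291}$ ($R = 1743 \cdot \frac{1}{30037} = \frac{249}{4291} \approx 0.058028$)
$\frac{1}{\left(-4520 - R\right) + E{\left(-306 \right)}} = \frac{1}{\left(-4520 - \frac{249}{4291}\right) - 306} = \frac{1}{- \frac{19395569}{4291} - 306} = \frac{1}{- \frac{20708615}{4291}} = - \frac{4291}{20708615}$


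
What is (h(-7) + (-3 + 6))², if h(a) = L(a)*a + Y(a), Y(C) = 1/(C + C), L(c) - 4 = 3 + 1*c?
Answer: 1681/196 ≈ 8.5765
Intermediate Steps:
L(c) = 7 + c (L(c) = 4 + (3 + 1*c) = 4 + (3 + c) = 7 + c)
Y(C) = 1/(2*C)
h(a) = 1/(2*a) + a*(7 + a) (h(a) = (7 + a)*a + 1/(2*a) = a*(7 + a) + 1/(2*a) = 1/(2*a) + a*(7 + a))
(h(-7) + (-3 + 6))² = (((-7)² + (½)/(-7) + 7*(-7)) + (-3 + 6))² = ((49 + (½)*(-⅐) - 49) + 3)² = ((49 - 1/14 - 49) + 3)² = (-1/14 + 3)² = (41/14)² = 1681/196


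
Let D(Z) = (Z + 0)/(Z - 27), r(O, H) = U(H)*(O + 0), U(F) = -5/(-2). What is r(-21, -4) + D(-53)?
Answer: -4147/80 ≈ -51.838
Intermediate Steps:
U(F) = 5/2 (U(F) = -5*(-½) = 5/2)
r(O, H) = 5*O/2 (r(O, H) = 5*(O + 0)/2 = 5*O/2)
D(Z) = Z/(-27 + Z)
r(-21, -4) + D(-53) = (5/2)*(-21) - 53/(-27 - 53) = -105/2 - 53/(-80) = -105/2 - 53*(-1/80) = -105/2 + 53/80 = -4147/80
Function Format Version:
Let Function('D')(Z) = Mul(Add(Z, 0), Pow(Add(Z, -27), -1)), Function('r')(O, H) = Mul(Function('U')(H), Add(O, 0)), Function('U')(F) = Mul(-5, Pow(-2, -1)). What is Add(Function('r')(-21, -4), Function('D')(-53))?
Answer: Rational(-4147, 80) ≈ -51.838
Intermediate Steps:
Function('U')(F) = Rational(5, 2) (Function('U')(F) = Mul(-5, Rational(-1, 2)) = Rational(5, 2))
Function('r')(O, H) = Mul(Rational(5, 2), O) (Function('r')(O, H) = Mul(Rational(5, 2), Add(O, 0)) = Mul(Rational(5, 2), O))
Function('D')(Z) = Mul(Z, Pow(Add(-27, Z), -1))
Add(Function('r')(-21, -4), Function('D')(-53)) = Add(Mul(Rational(5, 2), -21), Mul(-53, Pow(Add(-27, -53), -1))) = Add(Rational(-105, 2), Mul(-53, Pow(-80, -1))) = Add(Rational(-105, 2), Mul(-53, Rational(-1, 80))) = Add(Rational(-105, 2), Rational(53, 80)) = Rational(-4147, 80)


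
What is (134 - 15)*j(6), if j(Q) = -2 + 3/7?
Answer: -187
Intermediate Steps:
j(Q) = -11/7 (j(Q) = -2 + 3*(1/7) = -2 + 3/7 = -11/7)
(134 - 15)*j(6) = (134 - 15)*(-11/7) = 119*(-11/7) = -187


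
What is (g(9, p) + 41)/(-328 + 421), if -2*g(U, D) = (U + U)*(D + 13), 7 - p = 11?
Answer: -40/93 ≈ -0.43011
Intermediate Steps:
p = -4 (p = 7 - 1*11 = 7 - 11 = -4)
g(U, D) = -U*(13 + D) (g(U, D) = -(U + U)*(D + 13)/2 = -2*U*(13 + D)/2 = -U*(13 + D))
(g(9, p) + 41)/(-328 + 421) = (-1*9*(13 - 4) + 41)/(-328 + 421) = (-1*9*9 + 41)/93 = (-81 + 41)*(1/93) = -40*1/93 = -40/93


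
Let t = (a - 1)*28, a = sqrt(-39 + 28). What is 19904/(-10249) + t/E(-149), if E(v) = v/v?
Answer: -306876/10249 + 28*I*sqrt(11) ≈ -29.942 + 92.865*I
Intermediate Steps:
a = I*sqrt(11) (a = sqrt(-11) = I*sqrt(11) ≈ 3.3166*I)
E(v) = 1
t = -28 + 28*I*sqrt(11) (t = (I*sqrt(11) - 1)*28 = (-1 + I*sqrt(11))*28 = -28 + 28*I*sqrt(11) ≈ -28.0 + 92.865*I)
19904/(-10249) + t/E(-149) = 19904/(-10249) + (-28 + 28*I*sqrt(11))/1 = 19904*(-1/10249) + (-28 + 28*I*sqrt(11))*1 = -19904/10249 + (-28 + 28*I*sqrt(11)) = -306876/10249 + 28*I*sqrt(11)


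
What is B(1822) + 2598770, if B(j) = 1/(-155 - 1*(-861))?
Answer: 1834731621/706 ≈ 2.5988e+6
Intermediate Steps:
B(j) = 1/706 (B(j) = 1/(-155 + 861) = 1/706)
B(1822) + 2598770 = 1/706 + 2598770 = 1834731621/706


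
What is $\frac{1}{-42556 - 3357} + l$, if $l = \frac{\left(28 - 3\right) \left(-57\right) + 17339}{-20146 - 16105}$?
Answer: $- \frac{730695733}{1664392163} \approx -0.43902$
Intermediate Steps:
$l = - \frac{15914}{36251}$ ($l = \frac{25 \left(-57\right) + 17339}{-36251} = \left(-1425 + 17339\right) \left(- \frac{1}{36251}\right) = 15914 \left(- \frac{1}{36251}\right) = - \frac{15914}{36251} \approx -0.43899$)
$\frac{1}{-42556 - 3357} + l = \frac{1}{-42556 - 3357} - \frac{15914}{36251} = \frac{1}{-45913} - \frac{15914}{36251} = - \frac{1}{45913} - \frac{15914}{36251} = - \frac{730695733}{1664392163}$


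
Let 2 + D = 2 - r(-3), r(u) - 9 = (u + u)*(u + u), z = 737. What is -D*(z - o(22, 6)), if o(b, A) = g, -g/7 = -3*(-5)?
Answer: 37890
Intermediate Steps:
r(u) = 9 + 4*u² (r(u) = 9 + (u + u)*(u + u) = 9 + (2*u)*(2*u) = 9 + 4*u²)
g = -105 (g = -(-21)*(-5) = -7*15 = -105)
o(b, A) = -105
D = -45 (D = -2 + (2 - (9 + 4*(-3)²)) = -2 + (2 - (9 + 4*9)) = -2 + (2 - (9 + 36)) = -2 + (2 - 1*45) = -2 + (2 - 45) = -2 - 43 = -45)
-D*(z - o(22, 6)) = -(-45)*(737 - 1*(-105)) = -(-45)*(737 + 105) = -(-45)*842 = -1*(-37890) = 37890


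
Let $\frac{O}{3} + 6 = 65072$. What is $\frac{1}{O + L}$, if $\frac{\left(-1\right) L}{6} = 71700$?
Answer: $- \frac{1}{235002} \approx -4.2553 \cdot 10^{-6}$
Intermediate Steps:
$O = 195198$ ($O = -18 + 3 \cdot 65072 = -18 + 195216 = 195198$)
$L = -430200$ ($L = \left(-6\right) 71700 = -430200$)
$\frac{1}{O + L} = \frac{1}{195198 - 430200} = \frac{1}{-235002} = - \frac{1}{235002}$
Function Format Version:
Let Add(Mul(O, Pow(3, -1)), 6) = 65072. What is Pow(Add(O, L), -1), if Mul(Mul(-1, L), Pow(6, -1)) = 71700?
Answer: Rational(-1, 235002) ≈ -4.2553e-6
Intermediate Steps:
O = 195198 (O = Add(-18, Mul(3, 65072)) = Add(-18, 195216) = 195198)
L = -430200 (L = Mul(-6, 71700) = -430200)
Pow(Add(O, L), -1) = Pow(Add(195198, -430200), -1) = Pow(-235002, -1) = Rational(-1, 235002)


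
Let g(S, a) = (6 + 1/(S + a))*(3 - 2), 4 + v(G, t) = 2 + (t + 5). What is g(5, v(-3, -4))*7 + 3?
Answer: 187/4 ≈ 46.750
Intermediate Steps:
v(G, t) = 3 + t (v(G, t) = -4 + (2 + (t + 5)) = -4 + (2 + (5 + t)) = -4 + (7 + t) = 3 + t)
g(S, a) = 6 + 1/(S + a) (g(S, a) = (6 + 1/(S + a))*1 = 6 + 1/(S + a))
g(5, v(-3, -4))*7 + 3 = ((1 + 6*5 + 6*(3 - 4))/(5 + (3 - 4)))*7 + 3 = ((1 + 30 + 6*(-1))/(5 - 1))*7 + 3 = ((1 + 30 - 6)/4)*7 + 3 = ((1/4)*25)*7 + 3 = (25/4)*7 + 3 = 175/4 + 3 = 187/4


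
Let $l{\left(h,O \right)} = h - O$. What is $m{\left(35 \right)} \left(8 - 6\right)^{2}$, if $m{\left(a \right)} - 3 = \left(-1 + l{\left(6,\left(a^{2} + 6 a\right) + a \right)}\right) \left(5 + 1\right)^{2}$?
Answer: $-210948$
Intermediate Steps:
$m{\left(a \right)} = 183 - 252 a - 36 a^{2}$ ($m{\left(a \right)} = 3 + \left(-1 - \left(-6 + a^{2} + 7 a\right)\right) \left(5 + 1\right)^{2} = 3 + \left(-1 - \left(-6 + a^{2} + 7 a\right)\right) 6^{2} = 3 + \left(-1 - \left(-6 + a^{2} + 7 a\right)\right) 36 = 3 + \left(5 - a^{2} - 7 a\right) 36 = 3 - \left(-180 + 36 a^{2} + 252 a\right) = 183 - 252 a - 36 a^{2}$)
$m{\left(35 \right)} \left(8 - 6\right)^{2} = \left(183 - 1260 \left(7 + 35\right)\right) \left(8 - 6\right)^{2} = \left(183 - 1260 \cdot 42\right) 2^{2} = \left(183 - 52920\right) 4 = \left(-52737\right) 4 = -210948$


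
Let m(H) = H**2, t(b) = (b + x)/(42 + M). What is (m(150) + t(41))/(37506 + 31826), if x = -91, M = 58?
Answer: 44999/138664 ≈ 0.32452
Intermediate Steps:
t(b) = -91/100 + b/100 (t(b) = (b - 91)/(42 + 58) = (-91 + b)/100 = (-91 + b)*(1/100) = -91/100 + b/100)
(m(150) + t(41))/(37506 + 31826) = (150**2 + (-91/100 + (1/100)*41))/(37506 + 31826) = (22500 + (-91/100 + 41/100))/69332 = (22500 - 1/2)*(1/69332) = (44999/2)*(1/69332) = 44999/138664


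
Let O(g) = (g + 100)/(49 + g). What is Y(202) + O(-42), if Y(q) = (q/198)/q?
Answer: 11491/1386 ≈ 8.2908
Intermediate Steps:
O(g) = (100 + g)/(49 + g)
Y(q) = 1/198 (Y(q) = (q*(1/198))/q = (q/198)/q = 1/198)
Y(202) + O(-42) = 1/198 + (100 - 42)/(49 - 42) = 1/198 + 58/7 = 11491/1386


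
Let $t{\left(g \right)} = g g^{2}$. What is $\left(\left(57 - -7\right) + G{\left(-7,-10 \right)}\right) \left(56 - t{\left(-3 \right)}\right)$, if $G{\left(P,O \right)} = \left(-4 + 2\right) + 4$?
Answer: $5478$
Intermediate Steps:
$G{\left(P,O \right)} = 2$ ($G{\left(P,O \right)} = -2 + 4 = 2$)
$t{\left(g \right)} = g^{3}$
$\left(\left(57 - -7\right) + G{\left(-7,-10 \right)}\right) \left(56 - t{\left(-3 \right)}\right) = \left(\left(57 - -7\right) + 2\right) \left(56 - \left(-3\right)^{3}\right) = \left(\left(57 + 7\right) + 2\right) \left(56 - -27\right) = \left(64 + 2\right) \left(56 + 27\right) = 66 \cdot 83 = 5478$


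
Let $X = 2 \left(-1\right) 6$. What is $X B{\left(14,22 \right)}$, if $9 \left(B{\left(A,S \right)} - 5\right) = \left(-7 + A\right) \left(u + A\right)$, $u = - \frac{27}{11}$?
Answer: $- \frac{5536}{33} \approx -167.76$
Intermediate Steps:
$u = - \frac{27}{11}$ ($u = \left(-27\right) \frac{1}{11} = - \frac{27}{11} \approx -2.4545$)
$B{\left(A,S \right)} = 5 + \frac{\left(-7 + A\right) \left(- \frac{27}{11} + A\right)}{9}$
$X = -12$ ($X = \left(-2\right) 6 = -12$)
$X B{\left(14,22 \right)} = - 12 \left(\frac{76}{11} - \frac{1456}{99} + \frac{14^{2}}{9}\right) = - 12 \left(\frac{76}{11} - \frac{1456}{99} + \frac{1}{9} \cdot 196\right) = - 12 \left(\frac{76}{11} - \frac{1456}{99} + \frac{196}{9}\right) = \left(-12\right) \frac{1384}{99} = - \frac{5536}{33}$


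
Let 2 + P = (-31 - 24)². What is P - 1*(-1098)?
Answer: 4121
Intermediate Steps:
P = 3023 (P = -2 + (-31 - 24)² = -2 + (-55)² = -2 + 3025 = 3023)
P - 1*(-1098) = 3023 - 1*(-1098) = 3023 + 1098 = 4121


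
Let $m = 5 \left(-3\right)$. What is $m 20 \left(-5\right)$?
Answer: $1500$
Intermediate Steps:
$m = -15$
$m 20 \left(-5\right) = \left(-15\right) 20 \left(-5\right) = \left(-300\right) \left(-5\right) = 1500$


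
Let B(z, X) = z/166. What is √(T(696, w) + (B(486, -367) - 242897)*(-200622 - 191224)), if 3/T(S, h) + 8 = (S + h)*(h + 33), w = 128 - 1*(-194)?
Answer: 5*√497193405184775337794/361382 ≈ 3.0851e+5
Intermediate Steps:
B(z, X) = z/166 (B(z, X) = z*(1/166) = z/166)
w = 322 (w = 128 + 194 = 322)
T(S, h) = 3/(-8 + (33 + h)*(S + h)) (T(S, h) = 3/(-8 + (S + h)*(h + 33)) = 3/(-8 + (S + h)*(33 + h)) = 3/(-8 + (33 + h)*(S + h)))
√(T(696, w) + (B(486, -367) - 242897)*(-200622 - 191224)) = √(3/(-8 + 322² + 33*696 + 33*322 + 696*322) + ((1/166)*486 - 242897)*(-200622 - 191224)) = √(3/(-8 + 103684 + 22968 + 10626 + 224112) + (243/83 - 242897)*(-391846)) = √(3/361382 - 20160208/83*(-391846)) = √(3*(1/361382) + 7899696863968/83) = √(3/361382 + 7899696863968/83) = √(34395280145716675/361382) = 5*√497193405184775337794/361382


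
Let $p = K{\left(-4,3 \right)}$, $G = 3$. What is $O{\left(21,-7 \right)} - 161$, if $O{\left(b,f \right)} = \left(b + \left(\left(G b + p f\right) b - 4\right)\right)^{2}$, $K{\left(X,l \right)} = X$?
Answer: $3717023$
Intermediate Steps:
$p = -4$
$O{\left(b,f \right)} = \left(-4 + b + b \left(- 4 f + 3 b\right)\right)^{2}$ ($O{\left(b,f \right)} = \left(b + \left(\left(3 b - 4 f\right) b - 4\right)\right)^{2} = \left(b + \left(\left(- 4 f + 3 b\right) b - 4\right)\right)^{2} = \left(b + \left(b \left(- 4 f + 3 b\right) - 4\right)\right)^{2} = \left(b + \left(-4 + b \left(- 4 f + 3 b\right)\right)\right)^{2} = \left(-4 + b + b \left(- 4 f + 3 b\right)\right)^{2}$)
$O{\left(21,-7 \right)} - 161 = \left(-4 + 21 + 3 \cdot 21^{2} - 84 \left(-7\right)\right)^{2} - 161 = \left(-4 + 21 + 3 \cdot 441 + 588\right)^{2} - 161 = \left(-4 + 21 + 1323 + 588\right)^{2} - 161 = 1928^{2} - 161 = 3717184 - 161 = 3717023$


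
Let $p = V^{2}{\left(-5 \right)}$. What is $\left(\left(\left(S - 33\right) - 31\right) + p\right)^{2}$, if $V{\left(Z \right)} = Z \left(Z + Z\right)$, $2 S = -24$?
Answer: $5875776$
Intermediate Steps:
$S = -12$ ($S = \frac{1}{2} \left(-24\right) = -12$)
$V{\left(Z \right)} = 2 Z^{2}$ ($V{\left(Z \right)} = Z 2 Z = 2 Z^{2}$)
$p = 2500$ ($p = \left(2 \left(-5\right)^{2}\right)^{2} = \left(2 \cdot 25\right)^{2} = 50^{2} = 2500$)
$\left(\left(\left(S - 33\right) - 31\right) + p\right)^{2} = \left(\left(\left(-12 - 33\right) - 31\right) + 2500\right)^{2} = \left(\left(-45 - 31\right) + 2500\right)^{2} = \left(-76 + 2500\right)^{2} = 2424^{2} = 5875776$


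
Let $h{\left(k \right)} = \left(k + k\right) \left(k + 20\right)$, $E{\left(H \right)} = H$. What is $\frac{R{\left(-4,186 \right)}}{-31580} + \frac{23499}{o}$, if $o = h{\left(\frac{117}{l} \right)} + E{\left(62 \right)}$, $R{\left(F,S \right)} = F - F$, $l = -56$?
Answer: $- \frac{36846432}{20135} \approx -1830.0$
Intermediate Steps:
$R{\left(F,S \right)} = 0$
$h{\left(k \right)} = 2 k \left(20 + k\right)$
$o = - \frac{20135}{1568}$ ($o = 2 \frac{117}{-56} \left(20 + \frac{117}{-56}\right) + 62 = 2 \cdot 117 \left(- \frac{1}{56}\right) \left(20 + 117 \left(- \frac{1}{56}\right)\right) + 62 = 2 \left(- \frac{117}{56}\right) \left(20 - \frac{117}{56}\right) + 62 = 2 \left(- \frac{117}{56}\right) \frac{1003}{56} + 62 = - \frac{117351}{1568} + 62 = - \frac{20135}{1568} \approx -12.841$)
$\frac{R{\left(-4,186 \right)}}{-31580} + \frac{23499}{o} = \frac{0}{-31580} + \frac{23499}{- \frac{20135}{1568}} = 0 \left(- \frac{1}{31580}\right) + 23499 \left(- \frac{1568}{20135}\right) = 0 - \frac{36846432}{20135} = - \frac{36846432}{20135}$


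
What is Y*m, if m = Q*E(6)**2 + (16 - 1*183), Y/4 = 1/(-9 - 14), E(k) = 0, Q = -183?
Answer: 668/23 ≈ 29.043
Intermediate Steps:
Y = -4/23 (Y = 4/(-9 - 14) = 4/(-23) = 4*(-1/23) = -4/23 ≈ -0.17391)
m = -167 (m = -183*0**2 + (16 - 1*183) = -183*0 + (16 - 183) = 0 - 167 = -167)
Y*m = -4/23*(-167) = 668/23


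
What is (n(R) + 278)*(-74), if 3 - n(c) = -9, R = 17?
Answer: -21460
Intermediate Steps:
n(c) = 12 (n(c) = 3 - 1*(-9) = 3 + 9 = 12)
(n(R) + 278)*(-74) = (12 + 278)*(-74) = 290*(-74) = -21460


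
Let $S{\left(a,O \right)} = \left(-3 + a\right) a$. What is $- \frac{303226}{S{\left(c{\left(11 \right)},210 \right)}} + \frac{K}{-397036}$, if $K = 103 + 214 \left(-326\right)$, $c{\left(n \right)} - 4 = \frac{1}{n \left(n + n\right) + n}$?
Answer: $- \frac{3853065220766301}{51079078436} \approx -75433.0$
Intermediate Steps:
$c{\left(n \right)} = 4 + \frac{1}{n + 2 n^{2}}$ ($c{\left(n \right)} = 4 + \frac{1}{n \left(n + n\right) + n} = 4 + \frac{1}{n 2 n + n} = 4 + \frac{1}{2 n^{2} + n} = 4 + \frac{1}{n + 2 n^{2}}$)
$S{\left(a,O \right)} = a \left(-3 + a\right)$
$K = -69661$ ($K = 103 - 69764 = -69661$)
$- \frac{303226}{S{\left(c{\left(11 \right)},210 \right)}} + \frac{K}{-397036} = - \frac{303226}{\frac{1 + 4 \cdot 11 + 8 \cdot 11^{2}}{11 \left(1 + 2 \cdot 11\right)} \left(-3 + \frac{1 + 4 \cdot 11 + 8 \cdot 11^{2}}{11 \left(1 + 2 \cdot 11\right)}\right)} - \frac{69661}{-397036} = - \frac{303226}{\frac{1 + 44 + 8 \cdot 121}{11 \left(1 + 22\right)} \left(-3 + \frac{1 + 44 + 8 \cdot 121}{11 \left(1 + 22\right)}\right)} - - \frac{69661}{397036} = - \frac{303226}{\frac{1 + 44 + 968}{11 \cdot 23} \left(-3 + \frac{1 + 44 + 968}{11 \cdot 23}\right)} + \frac{69661}{397036} = - \frac{303226}{\frac{1}{11} \cdot \frac{1}{23} \cdot 1013 \left(-3 + \frac{1}{11} \cdot \frac{1}{23} \cdot 1013\right)} + \frac{69661}{397036} = - \frac{303226}{\frac{1013}{253} \left(-3 + \frac{1013}{253}\right)} + \frac{69661}{397036} = - \frac{303226}{\frac{1013}{253} \cdot \frac{254}{253}} + \frac{69661}{397036} = - \frac{303226}{\frac{257302}{64009}} + \frac{69661}{397036} = \left(-303226\right) \frac{64009}{257302} + \frac{69661}{397036} = - \frac{9704596517}{128651} + \frac{69661}{397036} = - \frac{3853065220766301}{51079078436}$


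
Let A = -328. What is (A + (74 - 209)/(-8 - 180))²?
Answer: 3785817841/35344 ≈ 1.0711e+5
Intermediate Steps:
(A + (74 - 209)/(-8 - 180))² = (-328 + (74 - 209)/(-8 - 180))² = (-328 - 135/(-188))² = (-328 - 135*(-1/188))² = (-328 + 135/188)² = (-61529/188)² = 3785817841/35344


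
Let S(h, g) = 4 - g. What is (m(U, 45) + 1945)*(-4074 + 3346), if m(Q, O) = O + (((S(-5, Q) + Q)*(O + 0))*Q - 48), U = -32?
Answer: 2779504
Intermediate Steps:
m(Q, O) = -48 + O + 4*O*Q (m(Q, O) = O + ((((4 - Q) + Q)*(O + 0))*Q - 48) = O + ((4*O)*Q - 48) = O + (4*O*Q - 48) = O + (-48 + 4*O*Q) = -48 + O + 4*O*Q)
(m(U, 45) + 1945)*(-4074 + 3346) = ((-48 + 45 + 4*45*(-32)) + 1945)*(-4074 + 3346) = ((-48 + 45 - 5760) + 1945)*(-728) = (-5763 + 1945)*(-728) = -3818*(-728) = 2779504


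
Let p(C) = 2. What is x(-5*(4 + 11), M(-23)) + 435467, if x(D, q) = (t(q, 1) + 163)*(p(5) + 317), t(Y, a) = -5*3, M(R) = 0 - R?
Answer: 482679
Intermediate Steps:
M(R) = -R
t(Y, a) = -15
x(D, q) = 47212 (x(D, q) = (-15 + 163)*(2 + 317) = 148*319 = 47212)
x(-5*(4 + 11), M(-23)) + 435467 = 47212 + 435467 = 482679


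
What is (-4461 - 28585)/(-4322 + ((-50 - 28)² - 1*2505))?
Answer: 33046/743 ≈ 44.476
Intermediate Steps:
(-4461 - 28585)/(-4322 + ((-50 - 28)² - 1*2505)) = -33046/(-4322 + ((-78)² - 2505)) = -33046/(-4322 + (6084 - 2505)) = -33046/(-4322 + 3579) = -33046/(-743) = -33046*(-1/743) = 33046/743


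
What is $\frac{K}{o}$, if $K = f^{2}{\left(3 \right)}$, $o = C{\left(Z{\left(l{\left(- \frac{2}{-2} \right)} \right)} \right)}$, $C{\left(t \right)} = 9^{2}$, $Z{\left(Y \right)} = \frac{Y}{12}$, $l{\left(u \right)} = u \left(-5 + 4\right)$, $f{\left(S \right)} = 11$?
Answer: $\frac{121}{81} \approx 1.4938$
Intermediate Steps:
$l{\left(u \right)} = - u$ ($l{\left(u \right)} = u \left(-1\right) = - u$)
$Z{\left(Y \right)} = \frac{Y}{12}$ ($Z{\left(Y \right)} = Y \frac{1}{12} = \frac{Y}{12}$)
$C{\left(t \right)} = 81$
$o = 81$
$K = 121$ ($K = 11^{2} = 121$)
$\frac{K}{o} = \frac{121}{81}$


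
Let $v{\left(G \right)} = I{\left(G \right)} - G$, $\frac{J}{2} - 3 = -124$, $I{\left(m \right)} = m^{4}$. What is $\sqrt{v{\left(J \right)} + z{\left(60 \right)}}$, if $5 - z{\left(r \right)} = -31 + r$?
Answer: $\sqrt{3429742314} \approx 58564.0$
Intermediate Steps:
$z{\left(r \right)} = 36 - r$ ($z{\left(r \right)} = 5 - \left(-31 + r\right) = 36 - r$)
$J = -242$ ($J = 6 + 2 \left(-124\right) = 6 - 248 = -242$)
$v{\left(G \right)} = G^{4} - G$
$\sqrt{v{\left(J \right)} + z{\left(60 \right)}} = \sqrt{\left(\left(-242\right)^{4} - -242\right) + \left(36 - 60\right)} = \sqrt{\left(3429742096 + 242\right) + \left(36 - 60\right)} = \sqrt{3429742338 - 24} = \sqrt{3429742314}$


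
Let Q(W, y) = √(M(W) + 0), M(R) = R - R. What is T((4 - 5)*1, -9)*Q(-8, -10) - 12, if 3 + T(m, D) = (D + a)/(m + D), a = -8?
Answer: -12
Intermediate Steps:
M(R) = 0
T(m, D) = -3 + (-8 + D)/(D + m) (T(m, D) = -3 + (D - 8)/(m + D) = -3 + (-8 + D)/(D + m))
Q(W, y) = 0 (Q(W, y) = √(0 + 0) = √0 = 0)
T((4 - 5)*1, -9)*Q(-8, -10) - 12 = ((-8 - 3*(4 - 5) - 2*(-9))/(-9 + (4 - 5)*1))*0 - 12 = ((-8 - (-3) + 18)/(-9 - 1*1))*0 - 12 = ((-8 - 3*(-1) + 18)/(-9 - 1))*0 - 12 = ((-8 + 3 + 18)/(-10))*0 - 12 = -⅒*13*0 - 12 = -13/10*0 - 12 = 0 - 12 = -12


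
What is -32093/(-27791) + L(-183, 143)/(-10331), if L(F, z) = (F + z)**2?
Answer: 287087183/287108821 ≈ 0.99992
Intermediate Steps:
-32093/(-27791) + L(-183, 143)/(-10331) = -32093/(-27791) + (-183 + 143)**2/(-10331) = -32093*(-1/27791) + (-40)**2*(-1/10331) = 32093/27791 + 1600*(-1/10331) = 32093/27791 - 1600/10331 = 287087183/287108821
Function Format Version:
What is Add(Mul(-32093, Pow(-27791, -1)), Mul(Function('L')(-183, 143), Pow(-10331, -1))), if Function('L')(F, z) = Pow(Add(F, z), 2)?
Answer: Rational(287087183, 287108821) ≈ 0.99992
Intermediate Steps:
Add(Mul(-32093, Pow(-27791, -1)), Mul(Function('L')(-183, 143), Pow(-10331, -1))) = Add(Mul(-32093, Pow(-27791, -1)), Mul(Pow(Add(-183, 143), 2), Pow(-10331, -1))) = Add(Mul(-32093, Rational(-1, 27791)), Mul(Pow(-40, 2), Rational(-1, 10331))) = Add(Rational(32093, 27791), Mul(1600, Rational(-1, 10331))) = Add(Rational(32093, 27791), Rational(-1600, 10331)) = Rational(287087183, 287108821)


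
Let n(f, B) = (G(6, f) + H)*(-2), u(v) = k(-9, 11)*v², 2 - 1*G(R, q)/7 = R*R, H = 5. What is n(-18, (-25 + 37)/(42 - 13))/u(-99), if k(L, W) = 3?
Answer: 466/29403 ≈ 0.015849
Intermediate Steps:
G(R, q) = 14 - 7*R² (G(R, q) = 14 - 7*R*R = 14 - 7*R²)
u(v) = 3*v²
n(f, B) = 466 (n(f, B) = ((14 - 7*6²) + 5)*(-2) = ((14 - 7*36) + 5)*(-2) = ((14 - 252) + 5)*(-2) = (-238 + 5)*(-2) = -233*(-2) = 466)
n(-18, (-25 + 37)/(42 - 13))/u(-99) = 466/((3*(-99)²)) = 466/((3*9801)) = 466/29403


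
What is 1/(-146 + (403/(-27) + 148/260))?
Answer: -1755/281426 ≈ -0.0062361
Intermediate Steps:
1/(-146 + (403/(-27) + 148/260)) = 1/(-146 + (403*(-1/27) + 148*(1/260))) = 1/(-146 + (-403/27 + 37/65)) = 1/(-146 - 25196/1755) = 1/(-281426/1755) = -1755/281426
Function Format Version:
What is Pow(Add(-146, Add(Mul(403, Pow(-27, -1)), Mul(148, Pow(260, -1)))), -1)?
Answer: Rational(-1755, 281426) ≈ -0.0062361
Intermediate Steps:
Pow(Add(-146, Add(Mul(403, Pow(-27, -1)), Mul(148, Pow(260, -1)))), -1) = Pow(Add(-146, Add(Mul(403, Rational(-1, 27)), Mul(148, Rational(1, 260)))), -1) = Pow(Add(-146, Add(Rational(-403, 27), Rational(37, 65))), -1) = Pow(Add(-146, Rational(-25196, 1755)), -1) = Pow(Rational(-281426, 1755), -1) = Rational(-1755, 281426)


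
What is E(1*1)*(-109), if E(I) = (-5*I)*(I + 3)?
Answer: 2180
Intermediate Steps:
E(I) = -5*I*(3 + I) (E(I) = (-5*I)*(3 + I) = -5*I*(3 + I))
E(1*1)*(-109) = -5*1*1*(3 + 1*1)*(-109) = -5*1*(3 + 1)*(-109) = -5*1*4*(-109) = -20*(-109) = 2180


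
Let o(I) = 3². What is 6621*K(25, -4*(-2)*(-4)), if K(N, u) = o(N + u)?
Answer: 59589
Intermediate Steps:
o(I) = 9
K(N, u) = 9
6621*K(25, -4*(-2)*(-4)) = 6621*9 = 59589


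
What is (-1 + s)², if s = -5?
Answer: 36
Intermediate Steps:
(-1 + s)² = (-1 - 5)² = (-6)² = 36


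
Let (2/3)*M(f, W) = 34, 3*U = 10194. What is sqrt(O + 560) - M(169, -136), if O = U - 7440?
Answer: -51 + I*sqrt(3482) ≈ -51.0 + 59.008*I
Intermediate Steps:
U = 3398 (U = (1/3)*10194 = 3398)
M(f, W) = 51 (M(f, W) = (3/2)*34 = 51)
O = -4042 (O = 3398 - 7440 = -4042)
sqrt(O + 560) - M(169, -136) = sqrt(-4042 + 560) - 1*51 = sqrt(-3482) - 51 = I*sqrt(3482) - 51 = -51 + I*sqrt(3482)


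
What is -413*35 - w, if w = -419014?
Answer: 404559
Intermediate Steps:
-413*35 - w = -413*35 - 1*(-419014) = -14455 + 419014 = 404559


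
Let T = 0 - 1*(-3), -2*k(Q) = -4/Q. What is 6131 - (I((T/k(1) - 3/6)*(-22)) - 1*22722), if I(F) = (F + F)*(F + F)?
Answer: 26917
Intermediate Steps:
k(Q) = 2/Q (k(Q) = -(-2)/Q = 2/Q)
T = 3 (T = 0 + 3 = 3)
I(F) = 4*F² (I(F) = (2*F)*(2*F) = 4*F²)
6131 - (I((T/k(1) - 3/6)*(-22)) - 1*22722) = 6131 - (4*((3/((2/1)) - 3/6)*(-22))² - 1*22722) = 6131 - (4*((3/((2*1)) - 3*⅙)*(-22))² - 22722) = 6131 - (4*((3/2 - ½)*(-22))² - 22722) = 6131 - (4*(1*(-22))² - 22722) = 6131 - (4*(-22)² - 22722) = 6131 - (4*484 - 22722) = 6131 - (1936 - 22722) = 6131 - 1*(-20786) = 6131 + 20786 = 26917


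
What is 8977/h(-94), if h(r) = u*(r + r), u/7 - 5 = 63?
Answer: -191/1904 ≈ -0.10032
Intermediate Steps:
u = 476 (u = 35 + 7*63 = 35 + 441 = 476)
h(r) = 952*r (h(r) = 476*(r + r) = 476*(2*r) = 952*r)
8977/h(-94) = 8977/((952*(-94))) = 8977/(-89488) = 8977*(-1/89488) = -191/1904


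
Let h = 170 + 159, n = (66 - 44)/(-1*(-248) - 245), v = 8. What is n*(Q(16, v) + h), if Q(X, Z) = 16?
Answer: 2530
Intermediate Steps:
n = 22/3 (n = 22/(248 - 245) = 22/3 ≈ 7.3333)
h = 329
n*(Q(16, v) + h) = 22*(16 + 329)/3 = (22/3)*345 = 2530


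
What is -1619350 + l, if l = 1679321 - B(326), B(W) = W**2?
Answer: -46305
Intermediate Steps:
l = 1573045 (l = 1679321 - 1*326**2 = 1679321 - 1*106276 = 1679321 - 106276 = 1573045)
-1619350 + l = -1619350 + 1573045 = -46305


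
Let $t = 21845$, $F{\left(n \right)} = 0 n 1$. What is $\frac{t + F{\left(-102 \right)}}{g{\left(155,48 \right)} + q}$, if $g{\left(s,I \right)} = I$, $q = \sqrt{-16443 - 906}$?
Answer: $\frac{349520}{6551} - \frac{21845 i \sqrt{17349}}{19653} \approx 53.354 - 146.41 i$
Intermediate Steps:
$F{\left(n \right)} = 0$ ($F{\left(n \right)} = 0 \cdot 1 = 0$)
$q = i \sqrt{17349}$ ($q = \sqrt{-17349} = i \sqrt{17349} \approx 131.72 i$)
$\frac{t + F{\left(-102 \right)}}{g{\left(155,48 \right)} + q} = \frac{21845 + 0}{48 + i \sqrt{17349}} = \frac{21845}{48 + i \sqrt{17349}}$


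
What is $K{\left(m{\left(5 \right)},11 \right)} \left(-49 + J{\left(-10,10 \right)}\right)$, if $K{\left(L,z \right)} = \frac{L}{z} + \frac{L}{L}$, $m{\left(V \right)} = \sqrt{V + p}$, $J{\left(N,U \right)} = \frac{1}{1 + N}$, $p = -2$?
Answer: $- \frac{442}{9} - \frac{442 \sqrt{3}}{99} \approx -56.844$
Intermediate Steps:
$m{\left(V \right)} = \sqrt{-2 + V}$ ($m{\left(V \right)} = \sqrt{V - 2} = \sqrt{-2 + V}$)
$K{\left(L,z \right)} = 1 + \frac{L}{z}$ ($K{\left(L,z \right)} = \frac{L}{z} + 1 = 1 + \frac{L}{z}$)
$K{\left(m{\left(5 \right)},11 \right)} \left(-49 + J{\left(-10,10 \right)}\right) = \frac{\sqrt{-2 + 5} + 11}{11} \left(-49 + \frac{1}{1 - 10}\right) = \frac{\sqrt{3} + 11}{11} \left(-49 + \frac{1}{-9}\right) = \frac{11 + \sqrt{3}}{11} \left(-49 - \frac{1}{9}\right) = \left(1 + \frac{\sqrt{3}}{11}\right) \left(- \frac{442}{9}\right) = - \frac{442}{9} - \frac{442 \sqrt{3}}{99}$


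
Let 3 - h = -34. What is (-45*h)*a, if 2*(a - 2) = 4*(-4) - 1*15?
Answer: 44955/2 ≈ 22478.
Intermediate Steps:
h = 37 (h = 3 - 1*(-34) = 3 + 34 = 37)
a = -27/2 (a = 2 + (4*(-4) - 1*15)/2 = 2 + (-16 - 15)/2 = 2 + (1/2)*(-31) = 2 - 31/2 = -27/2 ≈ -13.500)
(-45*h)*a = -45*37*(-27/2) = -1665*(-27/2) = 44955/2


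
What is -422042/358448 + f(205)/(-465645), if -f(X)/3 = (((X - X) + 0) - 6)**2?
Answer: -32747172451/27818253160 ≈ -1.1772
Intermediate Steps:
f(X) = -108 (f(X) = -3*(((X - X) + 0) - 6)**2 = -3*((0 + 0) - 6)**2 = -3*(0 - 6)**2 = -3*(-6)**2 = -3*36 = -108)
-422042/358448 + f(205)/(-465645) = -422042/358448 - 108/(-465645) = -422042*1/358448 - 108*(-1/465645) = -211021/179224 + 36/155215 = -32747172451/27818253160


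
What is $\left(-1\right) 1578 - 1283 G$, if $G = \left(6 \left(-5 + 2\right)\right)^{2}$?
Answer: $-417270$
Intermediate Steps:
$G = 324$ ($G = \left(6 \left(-3\right)\right)^{2} = \left(-18\right)^{2} = 324$)
$\left(-1\right) 1578 - 1283 G = \left(-1\right) 1578 - 415692 = -1578 - 415692 = -417270$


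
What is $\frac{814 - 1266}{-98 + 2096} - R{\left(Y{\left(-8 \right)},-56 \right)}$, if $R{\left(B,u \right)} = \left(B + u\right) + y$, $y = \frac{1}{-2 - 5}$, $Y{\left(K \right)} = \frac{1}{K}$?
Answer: $\frac{3135193}{55944} \approx 56.042$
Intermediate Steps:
$y = - \frac{1}{7}$ ($y = \frac{1}{-7} = - \frac{1}{7} \approx -0.14286$)
$R{\left(B,u \right)} = - \frac{1}{7} + B + u$ ($R{\left(B,u \right)} = \left(B + u\right) - \frac{1}{7} = - \frac{1}{7} + B + u$)
$\frac{814 - 1266}{-98 + 2096} - R{\left(Y{\left(-8 \right)},-56 \right)} = \frac{814 - 1266}{-98 + 2096} - \left(- \frac{1}{7} + \frac{1}{-8} - 56\right) = - \frac{452}{1998} - \left(- \frac{1}{7} - \frac{1}{8} - 56\right) = \left(-452\right) \frac{1}{1998} - - \frac{3151}{56} = - \frac{226}{999} + \frac{3151}{56} = \frac{3135193}{55944}$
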